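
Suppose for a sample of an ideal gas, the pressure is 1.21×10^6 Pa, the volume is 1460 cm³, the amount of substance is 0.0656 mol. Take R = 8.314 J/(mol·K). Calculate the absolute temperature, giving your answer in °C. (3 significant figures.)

Solving PV = nRT for T: T = PV/(nR).
P = 1.21×10^6 Pa; V = 1460 cm³ = 0.001460 m³; n = 0.0656 mol; R = 8.314 J/(mol·K).
T = 3239 K
3239 K − 273.15 = 2966 °C

2970 °C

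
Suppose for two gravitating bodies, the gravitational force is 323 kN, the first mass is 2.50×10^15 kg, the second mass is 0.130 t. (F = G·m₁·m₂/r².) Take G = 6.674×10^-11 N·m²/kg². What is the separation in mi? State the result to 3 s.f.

Rearranging: r = √(G·m₁m₂/F).
F = 323 kN = 3.230×10^5 N; m₁ = 2.50×10^15 kg; m₂ = 0.130 t = 130.0 kg; G = 6.674×10^-11 N·m²/kg².
r = 8.195 m
8.195 m × (1 mi / 1609 m) = 0.005092 mi

0.00509 mi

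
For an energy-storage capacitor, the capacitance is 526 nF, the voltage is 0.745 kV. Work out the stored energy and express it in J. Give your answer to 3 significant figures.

E is given directly by: E = ½CV².
C = 526 nF = 5.260×10^-7 F; V = 0.745 kV = 745.0 V.
E = 0.1460 J

0.146 J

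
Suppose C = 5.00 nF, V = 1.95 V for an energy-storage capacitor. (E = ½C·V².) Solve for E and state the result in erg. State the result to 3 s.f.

0.0951 erg

E is given directly by: E = ½CV².
C = 5.00 nF = 5.000×10^-9 F; V = 1.95 V.
E = 9.506×10^-9 J
9.506×10^-9 J × (1 erg / 1.000×10^-7 J) = 0.09506 erg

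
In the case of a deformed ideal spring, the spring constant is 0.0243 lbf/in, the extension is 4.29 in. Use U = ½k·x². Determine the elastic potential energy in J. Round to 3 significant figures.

U is given directly by: U = ½kx².
k = 0.0243 lbf/in = 4.256 N/m; x = 4.29 in = 0.1090 m.
U = 0.02526 J  (the unit combination reduces to kg·m²/s² = J)

0.0253 J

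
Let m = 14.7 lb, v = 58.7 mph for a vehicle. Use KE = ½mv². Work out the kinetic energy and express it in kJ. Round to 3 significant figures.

KE is given directly by: KE = ½mv².
m = 14.7 lb = 6.668 kg; v = 58.7 mph = 26.24 m/s.
KE = 2296 J
2296 J × (1 kJ / 1000 J) = 2.296 kJ

2.30 kJ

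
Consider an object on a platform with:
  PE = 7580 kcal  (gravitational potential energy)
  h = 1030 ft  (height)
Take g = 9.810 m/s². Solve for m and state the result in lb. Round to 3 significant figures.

22700 lb

Rearranging PE = m·g·h for m: m = PE/(g·h).
PE = 7580 kcal = 3.171×10^7 J; h = 1030 ft = 313.9 m; g = 9.810 m/s².
m = 10298 kg
10298 kg × (1 lb / 0.4536 kg) = 22703 lb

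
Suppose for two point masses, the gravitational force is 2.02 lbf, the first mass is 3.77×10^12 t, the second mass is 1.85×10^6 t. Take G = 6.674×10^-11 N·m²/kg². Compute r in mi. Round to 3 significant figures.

From Newton's law of gravitation: r = √(G·m₁m₂/F).
F = 2.02 lbf = 8.985 N; m₁ = 3.77×10^12 t = 3.770×10^15 kg; m₂ = 1.85×10^6 t = 1.850×10^9 kg; G = 6.674×10^-11 N·m²/kg².
r = 7.197×10^6 m
7.197×10^6 m × (1 mi / 1609 m) = 4472 mi

4470 mi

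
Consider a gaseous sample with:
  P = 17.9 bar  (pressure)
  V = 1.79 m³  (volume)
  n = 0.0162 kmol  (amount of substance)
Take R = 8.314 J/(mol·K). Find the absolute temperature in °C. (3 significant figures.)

23500 °C

Rearranging: T = PV/(nR).
P = 17.9 bar = 1.790×10^6 Pa; V = 1.79 m³; n = 0.0162 kmol = 16.20 mol; R = 8.314 J/(mol·K).
T = 23789 K
23789 K − 273.15 = 23516 °C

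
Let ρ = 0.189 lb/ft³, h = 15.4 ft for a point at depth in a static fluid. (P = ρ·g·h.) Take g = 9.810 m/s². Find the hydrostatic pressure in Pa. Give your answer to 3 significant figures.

139 Pa

Directly: P = ρgh.
ρ = 0.189 lb/ft³ = 3.027 kg/m³; h = 15.4 ft = 4.694 m; g = 9.810 m/s².
P = 139.4 Pa  (the unit combination reduces to kg/(m·s²) = Pa)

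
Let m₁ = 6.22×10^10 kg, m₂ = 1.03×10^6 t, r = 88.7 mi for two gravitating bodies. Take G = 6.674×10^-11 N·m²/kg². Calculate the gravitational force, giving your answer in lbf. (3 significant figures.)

0.0472 lbf

From Newton's law of gravitation: F = Gm₁m₂/r².
m₁ = 6.22×10^10 kg; m₂ = 1.03×10^6 t = 1.030×10^9 kg; r = 88.7 mi = 1.427×10^5 m; G = 6.674×10^-11 N·m²/kg².
F = 0.2098 N
0.2098 N × (1 lbf / 4.448 N) = 0.04717 lbf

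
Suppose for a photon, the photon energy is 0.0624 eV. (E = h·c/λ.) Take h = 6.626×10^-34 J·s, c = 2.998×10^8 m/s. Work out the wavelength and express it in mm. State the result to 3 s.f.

0.0199 mm

Rearranging E = h·c/λ for λ: λ = hc/E.
E = 0.0624 eV = 9.998×10^-21 J; h = 6.626×10^-34 J·s; c = 2.998×10^8 m/s.
λ = 1.987×10^-5 m
1.987×10^-5 m × (1 mm / 0.001000 m) = 0.01987 mm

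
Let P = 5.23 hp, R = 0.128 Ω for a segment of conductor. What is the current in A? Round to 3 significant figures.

175 A

Rearranging: I = √(P/R).
P = 5.23 hp = 3900 W; R = 0.128 Ω.
I = 174.6 A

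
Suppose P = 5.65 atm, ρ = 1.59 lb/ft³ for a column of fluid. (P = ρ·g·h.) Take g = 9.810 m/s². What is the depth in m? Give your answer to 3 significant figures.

Rearranging: h = P/(ρ·g).
P = 5.65 atm = 5.725×10^5 Pa; ρ = 1.59 lb/ft³ = 25.47 kg/m³; g = 9.810 m/s².
h = 2291 m

2290 m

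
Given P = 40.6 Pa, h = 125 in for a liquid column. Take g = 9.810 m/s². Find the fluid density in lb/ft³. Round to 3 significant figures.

0.0814 lb/ft³

Rearranging: ρ = P/(g·h).
P = 40.6 Pa; h = 125 in = 3.175 m; g = 9.810 m/s².
ρ = 1.304 kg/m³
1.304 kg/m³ × (1 lb/ft³ / 16.02 kg/m³) = 0.08138 lb/ft³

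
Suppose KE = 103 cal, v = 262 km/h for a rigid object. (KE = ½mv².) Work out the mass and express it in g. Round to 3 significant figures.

Solving KE = ½mv² for m: m = 2·KE/v².
KE = 103 cal = 431.0 J; v = 262 km/h = 72.78 m/s.
m = 0.1627 kg
0.1627 kg × (1 g / 0.001000 kg) = 162.7 g

163 g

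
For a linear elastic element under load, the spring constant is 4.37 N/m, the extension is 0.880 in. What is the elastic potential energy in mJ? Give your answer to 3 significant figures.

Directly: U = ½kx².
k = 4.37 N/m; x = 0.880 in = 0.02235 m.
U = 0.001092 J
0.001092 J × (1 mJ / 0.001000 J) = 1.092 mJ

1.09 mJ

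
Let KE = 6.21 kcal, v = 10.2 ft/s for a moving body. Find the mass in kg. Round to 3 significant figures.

5380 kg

Rearranging KE = ½mv² for m: m = 2·KE/v².
KE = 6.21 kcal = 25983 J; v = 10.2 ft/s = 3.109 m/s.
m = 5376 kg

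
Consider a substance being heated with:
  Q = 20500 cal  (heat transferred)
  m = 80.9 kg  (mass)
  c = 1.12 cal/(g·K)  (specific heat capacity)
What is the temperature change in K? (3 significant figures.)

0.226 K

Rearranging: ΔT = Q/(m·c).
Q = 20500 cal = 85772 J; m = 80.9 kg; c = 1.12 cal/(g·K) = 4686 J/(kg·K).
ΔT = 0.2262 K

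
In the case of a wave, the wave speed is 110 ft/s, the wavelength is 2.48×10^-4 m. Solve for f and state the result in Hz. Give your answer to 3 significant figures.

1.35×10^5 Hz

Solving v = f·λ for f: f = v/λ.
v = 110 ft/s = 33.53 m/s; λ = 2.48×10^-4 m.
f = 1.352×10^5 Hz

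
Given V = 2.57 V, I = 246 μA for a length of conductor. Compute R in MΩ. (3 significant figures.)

Rearranging: R = V/I.
V = 2.57 V; I = 246 μA = 2.460×10^-4 A.
R = 10447 Ω
10447 Ω × (1 MΩ / 1.000×10^6 Ω) = 0.01045 MΩ

0.0104 MΩ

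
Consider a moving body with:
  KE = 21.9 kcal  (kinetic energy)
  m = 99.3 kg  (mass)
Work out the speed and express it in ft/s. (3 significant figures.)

Rearranging: v = √(2·KE/m).
KE = 21.9 kcal = 91630 J; m = 99.3 kg.
v = 42.96 m/s
42.96 m/s × (1 ft/s / 0.3048 m/s) = 140.9 ft/s

141 ft/s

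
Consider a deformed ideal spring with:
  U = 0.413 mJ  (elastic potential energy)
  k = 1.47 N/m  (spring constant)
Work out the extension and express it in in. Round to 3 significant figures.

Solving U = ½k·x² for x: x = √(2U/k).
U = 0.413 mJ = 4.130×10^-4 J; k = 1.47 N/m.
x = 0.02370 m
0.02370 m × (1 in / 0.02540 m) = 0.9332 in

0.933 in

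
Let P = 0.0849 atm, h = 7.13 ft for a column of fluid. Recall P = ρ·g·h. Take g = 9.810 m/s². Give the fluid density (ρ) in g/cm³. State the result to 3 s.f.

0.404 g/cm³

Rearranging P = ρ·g·h for ρ: ρ = P/(g·h).
P = 0.0849 atm = 8602 Pa; h = 7.13 ft = 2.173 m; g = 9.810 m/s².
ρ = 403.5 kg/m³
403.5 kg/m³ × (1 g/cm³ / 1000 kg/m³) = 0.4035 g/cm³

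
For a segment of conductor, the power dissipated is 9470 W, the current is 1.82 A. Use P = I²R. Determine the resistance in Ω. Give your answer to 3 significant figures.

Rearranging P = I²R for R: R = P/I².
P = 9470 W; I = 1.82 A.
R = 2859 Ω

2860 Ω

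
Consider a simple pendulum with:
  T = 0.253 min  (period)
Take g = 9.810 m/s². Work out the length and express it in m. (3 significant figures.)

Rearranging: L = g·(T/2π)².
T = 0.253 min = 15.18 s; g = 9.810 m/s².
L = 57.26 m

57.3 m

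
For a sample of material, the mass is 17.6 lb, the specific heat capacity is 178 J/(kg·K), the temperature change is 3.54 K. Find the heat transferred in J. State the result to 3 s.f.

Directly: Q = mcΔT.
m = 17.6 lb = 7.983 kg; c = 178 J/(kg·K); ΔT = 3.54 K.
Q = 5030 J

5030 J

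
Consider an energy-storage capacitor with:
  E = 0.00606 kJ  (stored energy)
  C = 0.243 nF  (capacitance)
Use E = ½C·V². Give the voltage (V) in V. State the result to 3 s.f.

Rearranging E = ½C·V² for V: V = √(2E/C).
E = 0.00606 kJ = 6.060 J; C = 0.243 nF = 2.430×10^-10 F.
V = 2.233×10^5 V  (the unit combination reduces to kg·m²/(A·s³) = V)

2.23×10^5 V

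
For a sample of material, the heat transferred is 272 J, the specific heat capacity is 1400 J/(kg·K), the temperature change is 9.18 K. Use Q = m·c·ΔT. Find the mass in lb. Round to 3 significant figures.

0.0467 lb

Rearranging Q = m·c·ΔT for m: m = Q/(c·ΔT).
Q = 272 J; c = 1400 J/(kg·K); ΔT = 9.18 K.
m = 0.02116 kg
0.02116 kg × (1 lb / 0.4536 kg) = 0.04666 lb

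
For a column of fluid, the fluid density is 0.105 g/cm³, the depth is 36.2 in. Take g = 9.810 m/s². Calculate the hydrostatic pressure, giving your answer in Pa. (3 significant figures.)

Directly: P = ρgh.
ρ = 0.105 g/cm³ = 105.0 kg/m³; h = 36.2 in = 0.9195 m; g = 9.810 m/s².
P = 947.1 Pa

947 Pa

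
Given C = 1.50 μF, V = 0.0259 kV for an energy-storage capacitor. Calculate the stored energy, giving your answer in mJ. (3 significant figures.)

Directly: E = ½CV².
C = 1.50 μF = 1.500×10^-6 F; V = 0.0259 kV = 25.90 V.
E = 5.031×10^-4 J  (the unit combination reduces to kg·m²/s² = J)
5.031×10^-4 J × (1 mJ / 0.001000 J) = 0.5031 mJ

0.503 mJ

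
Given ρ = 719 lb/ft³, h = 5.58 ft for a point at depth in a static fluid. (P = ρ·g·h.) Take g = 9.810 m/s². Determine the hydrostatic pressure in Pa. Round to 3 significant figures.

P is given directly by: P = ρgh.
ρ = 719 lb/ft³ = 11517 kg/m³; h = 5.58 ft = 1.701 m; g = 9.810 m/s².
P = 1.922×10^5 Pa

1.92×10^5 Pa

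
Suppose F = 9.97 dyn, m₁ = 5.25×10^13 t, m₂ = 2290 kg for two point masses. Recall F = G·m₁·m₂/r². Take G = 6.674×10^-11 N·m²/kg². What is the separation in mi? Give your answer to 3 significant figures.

5570 mi

From Newton's law of gravitation: r = √(G·m₁m₂/F).
F = 9.97 dyn = 9.970×10^-5 N; m₁ = 5.25×10^13 t = 5.250×10^16 kg; m₂ = 2290 kg; G = 6.674×10^-11 N·m²/kg².
r = 8.971×10^6 m
8.971×10^6 m × (1 mi / 1609 m) = 5574 mi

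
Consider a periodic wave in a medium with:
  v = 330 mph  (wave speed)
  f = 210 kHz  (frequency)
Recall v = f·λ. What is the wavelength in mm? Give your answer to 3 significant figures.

Solving v = f·λ for λ: λ = v/f.
v = 330 mph = 147.5 m/s; f = 210 kHz = 2.100×10^5 Hz.
λ = 7.025×10^-4 m
7.025×10^-4 m × (1 mm / 0.001000 m) = 0.7025 mm

0.702 mm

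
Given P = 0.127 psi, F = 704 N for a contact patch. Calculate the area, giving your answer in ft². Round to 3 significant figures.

8.65 ft²

Rearranging: A = F/P.
P = 0.127 psi = 875.6 Pa; F = 704 N.
A = 0.8040 m²
0.8040 m² × (1 ft² / 0.09290 m²) = 8.654 ft²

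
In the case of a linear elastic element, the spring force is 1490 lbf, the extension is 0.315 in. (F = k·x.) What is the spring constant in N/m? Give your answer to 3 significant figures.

From Hooke's law: k = F/x.
F = 1490 lbf = 6628 N; x = 0.315 in = 0.008001 m.
k = 8.284×10^5 N/m

8.28×10^5 N/m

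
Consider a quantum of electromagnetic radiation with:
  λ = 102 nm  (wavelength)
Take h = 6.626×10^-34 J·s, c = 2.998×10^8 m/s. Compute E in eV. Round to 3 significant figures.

12.2 eV

E is given directly by: E = hc/λ.
λ = 102 nm = 1.020×10^-7 m; h = 6.626×10^-34 J·s; c = 2.998×10^8 m/s.
E = 1.948×10^-18 J  (the unit combination reduces to kg·m²/s² = J)
1.948×10^-18 J × (1 eV / 1.602×10^-19 J) = 12.16 eV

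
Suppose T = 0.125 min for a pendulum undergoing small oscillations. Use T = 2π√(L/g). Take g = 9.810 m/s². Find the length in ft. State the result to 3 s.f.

45.9 ft

Rearranging: L = g·(T/2π)².
T = 0.125 min = 7.500 s; g = 9.810 m/s².
L = 13.98 m
13.98 m × (1 ft / 0.3048 m) = 45.86 ft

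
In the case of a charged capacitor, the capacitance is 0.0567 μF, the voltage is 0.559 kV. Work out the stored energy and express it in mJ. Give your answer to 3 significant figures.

E is given directly by: E = ½CV².
C = 0.0567 μF = 5.670×10^-8 F; V = 0.559 kV = 559.0 V.
E = 0.008859 J
0.008859 J × (1 mJ / 0.001000 J) = 8.859 mJ

8.86 mJ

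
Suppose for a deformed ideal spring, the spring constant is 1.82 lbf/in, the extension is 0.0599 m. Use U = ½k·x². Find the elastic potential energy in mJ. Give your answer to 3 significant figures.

572 mJ

U is given directly by: U = ½kx².
k = 1.82 lbf/in = 318.7 N/m; x = 0.0599 m.
U = 0.5718 J
0.5718 J × (1 mJ / 0.001000 J) = 571.8 mJ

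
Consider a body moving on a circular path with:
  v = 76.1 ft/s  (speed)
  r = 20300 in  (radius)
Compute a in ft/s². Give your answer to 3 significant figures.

3.42 ft/s²

Directly: a = v²/r.
v = 76.1 ft/s = 23.20 m/s; r = 20300 in = 515.6 m.
a = 1.043 m/s²
1.043 m/s² × (1 ft/s² / 0.3048 m/s²) = 3.423 ft/s²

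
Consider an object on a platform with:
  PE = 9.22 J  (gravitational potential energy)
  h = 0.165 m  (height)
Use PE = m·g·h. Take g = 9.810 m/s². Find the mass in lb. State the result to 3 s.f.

12.6 lb

Solving PE = m·g·h for m: m = PE/(g·h).
PE = 9.22 J; h = 0.165 m; g = 9.810 m/s².
m = 5.696 kg
5.696 kg × (1 lb / 0.4536 kg) = 12.56 lb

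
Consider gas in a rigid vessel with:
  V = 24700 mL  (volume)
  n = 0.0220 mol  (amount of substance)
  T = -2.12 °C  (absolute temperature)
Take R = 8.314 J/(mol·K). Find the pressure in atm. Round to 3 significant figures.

0.0198 atm

Directly: P = nRT/V.
V = 24700 mL = 0.02470 m³; n = 0.0220 mol; T = -2.12 °C = 271.0 K; R = 8.314 J/(mol·K).
P = 2007 Pa
2007 Pa × (1 atm / 1.013×10^5 Pa) = 0.01981 atm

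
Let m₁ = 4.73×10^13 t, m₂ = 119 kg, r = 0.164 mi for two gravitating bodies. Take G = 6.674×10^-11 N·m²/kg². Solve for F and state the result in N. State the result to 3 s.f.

From Newton's law of gravitation: F = Gm₁m₂/r².
m₁ = 4.73×10^13 t = 4.730×10^16 kg; m₂ = 119 kg; r = 0.164 mi = 263.9 m; G = 6.674×10^-11 N·m²/kg².
F = 5393 N

5390 N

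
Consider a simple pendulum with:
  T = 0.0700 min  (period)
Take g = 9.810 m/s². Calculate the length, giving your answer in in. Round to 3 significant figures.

Rearranging: L = g·(T/2π)².
T = 0.0700 min = 4.200 s; g = 9.810 m/s².
L = 4.383 m
4.383 m × (1 in / 0.02540 m) = 172.6 in

173 in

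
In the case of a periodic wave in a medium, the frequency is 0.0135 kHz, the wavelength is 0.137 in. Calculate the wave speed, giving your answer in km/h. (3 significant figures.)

v is given directly by: v = fλ.
f = 0.0135 kHz = 13.50 Hz; λ = 0.137 in = 0.003480 m.
v = 0.04698 m/s
0.04698 m/s × (1 km/h / 0.2778 m/s) = 0.1691 km/h

0.169 km/h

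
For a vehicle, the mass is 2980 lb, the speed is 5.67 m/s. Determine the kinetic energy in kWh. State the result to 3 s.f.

0.00604 kWh

Directly: KE = ½mv².
m = 2980 lb = 1352 kg; v = 5.67 m/s.
KE = 21728 J
21728 J × (1 kWh / 3.600×10^6 J) = 0.006036 kWh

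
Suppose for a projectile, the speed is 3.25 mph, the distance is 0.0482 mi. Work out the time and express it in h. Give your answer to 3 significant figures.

Rearranging v = d/t for t: t = d/v.
v = 3.25 mph = 1.453 m/s; d = 0.0482 mi = 77.57 m.
t = 53.39 s
53.39 s × (1 h / 3600 s) = 0.01483 h

0.0148 h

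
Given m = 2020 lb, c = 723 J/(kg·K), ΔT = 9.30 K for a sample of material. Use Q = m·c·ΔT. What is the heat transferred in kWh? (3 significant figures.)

1.71 kWh

Q is given directly by: Q = mcΔT.
m = 2020 lb = 916.3 kg; c = 723 J/(kg·K); ΔT = 9.30 K.
Q = 6.161×10^6 J  (the unit combination reduces to kg·m²/s² = J)
6.161×10^6 J × (1 kWh / 3.600×10^6 J) = 1.711 kWh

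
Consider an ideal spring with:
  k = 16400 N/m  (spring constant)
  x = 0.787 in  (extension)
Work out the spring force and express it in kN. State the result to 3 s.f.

0.328 kN

Directly: F = kx.
k = 16400 N/m; x = 0.787 in = 0.01999 m.
F = 327.8 N
327.8 N × (1 kN / 1000 N) = 0.3278 kN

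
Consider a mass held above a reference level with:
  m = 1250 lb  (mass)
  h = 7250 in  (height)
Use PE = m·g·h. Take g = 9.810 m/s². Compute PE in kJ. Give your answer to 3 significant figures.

Directly: PE = mgh.
m = 1250 lb = 567.0 kg; h = 7250 in = 184.2 m; g = 9.810 m/s².
PE = 1.024×10^6 J
1.024×10^6 J × (1 kJ / 1000 J) = 1024 kJ

1020 kJ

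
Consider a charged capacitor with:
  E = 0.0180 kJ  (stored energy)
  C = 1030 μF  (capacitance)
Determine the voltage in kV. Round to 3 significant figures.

Rearranging E = ½C·V² for V: V = √(2E/C).
E = 0.0180 kJ = 18.00 J; C = 1030 μF = 0.001030 F.
V = 187.0 V  (the unit combination reduces to kg·m²/(A·s³) = V)
187.0 V × (1 kV / 1000 V) = 0.1870 kV

0.187 kV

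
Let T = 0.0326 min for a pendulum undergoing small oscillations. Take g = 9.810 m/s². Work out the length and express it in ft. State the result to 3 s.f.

Rearranging: L = g·(T/2π)².
T = 0.0326 min = 1.956 s; g = 9.810 m/s².
L = 0.9507 m
0.9507 m × (1 ft / 0.3048 m) = 3.119 ft

3.12 ft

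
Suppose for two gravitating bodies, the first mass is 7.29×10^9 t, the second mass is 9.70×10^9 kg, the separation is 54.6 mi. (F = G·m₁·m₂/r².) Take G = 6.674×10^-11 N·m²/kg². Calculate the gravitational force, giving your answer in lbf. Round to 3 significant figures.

137 lbf

From Newton's law of gravitation: F = Gm₁m₂/r².
m₁ = 7.29×10^9 t = 7.290×10^12 kg; m₂ = 9.70×10^9 kg; r = 54.6 mi = 87870 m; G = 6.674×10^-11 N·m²/kg².
F = 611.2 N
611.2 N × (1 lbf / 4.448 N) = 137.4 lbf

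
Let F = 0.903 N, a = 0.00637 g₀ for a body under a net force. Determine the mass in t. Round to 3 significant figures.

0.0145 t

Rearranging F = m·a for m: m = F/a.
F = 0.903 N; a = 0.00637 g₀ = 0.06247 m/s².
m = 14.46 kg
14.46 kg × (1 t / 1000 kg) = 0.01446 t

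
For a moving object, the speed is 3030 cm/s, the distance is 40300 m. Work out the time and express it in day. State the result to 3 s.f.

Rearranging v = d/t for t: t = d/v.
v = 3030 cm/s = 30.30 m/s; d = 40300 m.
t = 1330 s
1330 s × (1 day / 86400 s) = 0.01539 day

0.0154 day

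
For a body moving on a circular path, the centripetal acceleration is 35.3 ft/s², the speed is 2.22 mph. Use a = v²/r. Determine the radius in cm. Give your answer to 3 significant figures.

Rearranging a = v²/r for r: r = v²/a.
a = 35.3 ft/s² = 10.76 m/s²; v = 2.22 mph = 0.9924 m/s.
r = 0.09154 m
0.09154 m × (1 cm / 0.01000 m) = 9.154 cm

9.15 cm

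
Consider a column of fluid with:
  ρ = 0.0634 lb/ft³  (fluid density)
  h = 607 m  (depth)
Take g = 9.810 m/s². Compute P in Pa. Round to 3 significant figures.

Directly: P = ρgh.
ρ = 0.0634 lb/ft³ = 1.016 kg/m³; h = 607 m; g = 9.810 m/s².
P = 6047 Pa

6050 Pa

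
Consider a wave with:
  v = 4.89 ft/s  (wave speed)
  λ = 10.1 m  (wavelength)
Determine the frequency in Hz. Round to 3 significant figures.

0.148 Hz

Rearranging: f = v/λ.
v = 4.89 ft/s = 1.490 m/s; λ = 10.1 m.
f = 0.1476 Hz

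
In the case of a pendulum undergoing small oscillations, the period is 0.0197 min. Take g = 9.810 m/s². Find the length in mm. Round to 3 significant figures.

347 mm

Rearranging T = 2π√(L/g) for L: L = g·(T/2π)².
T = 0.0197 min = 1.182 s; g = 9.810 m/s².
L = 0.3472 m
0.3472 m × (1 mm / 0.001000 m) = 347.2 mm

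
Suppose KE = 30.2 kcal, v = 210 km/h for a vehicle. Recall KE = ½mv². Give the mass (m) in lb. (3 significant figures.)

Rearranging: m = 2·KE/v².
KE = 30.2 kcal = 1.264×10^5 J; v = 210 km/h = 58.33 m/s.
m = 74.27 kg
74.27 kg × (1 lb / 0.4536 kg) = 163.7 lb

164 lb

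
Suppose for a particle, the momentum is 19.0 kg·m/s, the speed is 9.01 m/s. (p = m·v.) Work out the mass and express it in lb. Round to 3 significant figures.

Rearranging p = m·v for m: m = p/v.
p = 19.0 kg·m/s; v = 9.01 m/s.
m = 2.109 kg
2.109 kg × (1 lb / 0.4536 kg) = 4.649 lb

4.65 lb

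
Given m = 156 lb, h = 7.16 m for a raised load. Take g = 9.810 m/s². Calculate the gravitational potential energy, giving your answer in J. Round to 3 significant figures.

4970 J

PE is given directly by: PE = mgh.
m = 156 lb = 70.76 kg; h = 7.16 m; g = 9.810 m/s².
PE = 4970 J  (the unit combination reduces to kg·m²/s² = J)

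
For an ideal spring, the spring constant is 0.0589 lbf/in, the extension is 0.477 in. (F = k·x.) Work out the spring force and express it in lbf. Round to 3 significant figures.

0.0281 lbf

Directly: F = kx.
k = 0.0589 lbf/in = 10.31 N/m; x = 0.477 in = 0.01212 m.
F = 0.1250 N
0.1250 N × (1 lbf / 4.448 N) = 0.02810 lbf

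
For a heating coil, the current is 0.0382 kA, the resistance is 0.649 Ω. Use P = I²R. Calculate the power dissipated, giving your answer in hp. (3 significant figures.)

P is given directly by: P = I²R.
I = 0.0382 kA = 38.20 A; R = 0.649 Ω.
P = 947.0 W
947.0 W × (1 hp / 745.7 W) = 1.270 hp

1.27 hp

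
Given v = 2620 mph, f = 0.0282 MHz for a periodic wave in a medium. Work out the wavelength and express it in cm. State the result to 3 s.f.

4.15 cm

Rearranging: λ = v/f.
v = 2620 mph = 1171 m/s; f = 0.0282 MHz = 28200 Hz.
λ = 0.04153 m
0.04153 m × (1 cm / 0.01000 m) = 4.153 cm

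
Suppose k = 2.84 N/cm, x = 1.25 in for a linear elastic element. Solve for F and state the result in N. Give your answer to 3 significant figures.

Directly: F = kx.
k = 2.84 N/cm = 284.0 N/m; x = 1.25 in = 0.03175 m.
F = 9.017 N  (the unit combination reduces to kg·m/s² = N)

9.02 N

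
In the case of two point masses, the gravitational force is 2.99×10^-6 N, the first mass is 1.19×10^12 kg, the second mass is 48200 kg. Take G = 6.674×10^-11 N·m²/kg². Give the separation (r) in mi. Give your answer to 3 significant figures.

703 mi

From Newton's law of gravitation: r = √(G·m₁m₂/F).
F = 2.99×10^-6 N; m₁ = 1.19×10^12 kg; m₂ = 48200 kg; G = 6.674×10^-11 N·m²/kg².
r = 1.131×10^6 m
1.131×10^6 m × (1 mi / 1609 m) = 703.1 mi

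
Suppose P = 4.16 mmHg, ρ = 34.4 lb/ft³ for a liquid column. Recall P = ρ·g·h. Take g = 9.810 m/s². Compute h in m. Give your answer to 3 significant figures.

Rearranging P = ρ·g·h for h: h = P/(ρ·g).
P = 4.16 mmHg = 554.6 Pa; ρ = 34.4 lb/ft³ = 551.0 kg/m³; g = 9.810 m/s².
h = 0.1026 m

0.103 m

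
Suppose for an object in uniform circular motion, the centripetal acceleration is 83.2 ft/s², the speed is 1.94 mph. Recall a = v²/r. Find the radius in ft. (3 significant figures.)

0.0973 ft

Solving a = v²/r for r: r = v²/a.
a = 83.2 ft/s² = 25.36 m/s²; v = 1.94 mph = 0.8673 m/s.
r = 0.02966 m
0.02966 m × (1 ft / 0.3048 m) = 0.09731 ft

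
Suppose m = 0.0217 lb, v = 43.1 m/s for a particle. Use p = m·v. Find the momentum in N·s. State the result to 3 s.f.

0.424 N·s

Directly: p = mv.
m = 0.0217 lb = 0.009843 kg; v = 43.1 m/s.
p = 0.4242 kg·m/s  (the unit combination reduces to kg·m/s = kg·m/s)
Since 1 N·s = 1 kg·m/s, 0.4242 N·s.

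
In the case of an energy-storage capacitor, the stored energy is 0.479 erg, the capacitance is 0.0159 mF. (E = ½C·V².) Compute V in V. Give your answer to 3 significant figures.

Rearranging E = ½C·V² for V: V = √(2E/C).
E = 0.479 erg = 4.790×10^-8 J; C = 0.0159 mF = 1.590×10^-5 F.
V = 0.07762 V

0.0776 V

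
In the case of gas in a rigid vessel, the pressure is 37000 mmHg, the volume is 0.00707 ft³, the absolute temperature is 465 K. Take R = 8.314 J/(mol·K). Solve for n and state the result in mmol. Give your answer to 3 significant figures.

255 mmol

Rearranging: n = PV/(RT).
P = 37000 mmHg = 4.933×10^6 Pa; V = 0.00707 ft³ = 2.002×10^-4 m³; T = 465 K; R = 8.314 J/(mol·K).
n = 0.2554 mol
0.2554 mol × (1 mmol / 0.001000 mol) = 255.4 mmol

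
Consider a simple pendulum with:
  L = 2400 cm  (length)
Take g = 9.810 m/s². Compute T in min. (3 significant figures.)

0.164 min

Directly: T = 2π√(L/g).
L = 2400 cm = 24.00 m; g = 9.810 m/s².
T = 9.828 s
9.828 s × (1 min / 60.00 s) = 0.1638 min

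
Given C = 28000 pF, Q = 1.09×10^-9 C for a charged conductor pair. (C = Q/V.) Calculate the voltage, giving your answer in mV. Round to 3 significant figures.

Solving C = Q/V for V: V = Q/C.
C = 28000 pF = 2.800×10^-8 F; Q = 1.09×10^-9 C.
V = 0.03893 V
0.03893 V × (1 mV / 0.001000 V) = 38.93 mV

38.9 mV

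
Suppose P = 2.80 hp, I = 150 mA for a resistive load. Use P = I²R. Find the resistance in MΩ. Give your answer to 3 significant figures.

0.0928 MΩ

Rearranging P = I²R for R: R = P/I².
P = 2.80 hp = 2088 W; I = 150 mA = 0.1500 A.
R = 92798 Ω
92798 Ω × (1 MΩ / 1.000×10^6 Ω) = 0.09280 MΩ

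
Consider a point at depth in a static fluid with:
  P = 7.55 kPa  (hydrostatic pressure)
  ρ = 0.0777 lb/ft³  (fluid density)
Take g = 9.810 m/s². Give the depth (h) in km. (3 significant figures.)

0.618 km

Rearranging: h = P/(ρ·g).
P = 7.55 kPa = 7550 Pa; ρ = 0.0777 lb/ft³ = 1.245 kg/m³; g = 9.810 m/s².
h = 618.4 m
618.4 m × (1 km / 1000 m) = 0.6184 km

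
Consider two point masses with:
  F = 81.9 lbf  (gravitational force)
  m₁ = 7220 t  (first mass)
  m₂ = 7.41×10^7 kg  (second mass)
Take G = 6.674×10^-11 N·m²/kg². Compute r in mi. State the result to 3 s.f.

0.00615 mi

From Newton's law of gravitation: r = √(G·m₁m₂/F).
F = 81.9 lbf = 364.3 N; m₁ = 7220 t = 7.220×10^6 kg; m₂ = 7.41×10^7 kg; G = 6.674×10^-11 N·m²/kg².
r = 9.900 m
9.900 m × (1 mi / 1609 m) = 0.006152 mi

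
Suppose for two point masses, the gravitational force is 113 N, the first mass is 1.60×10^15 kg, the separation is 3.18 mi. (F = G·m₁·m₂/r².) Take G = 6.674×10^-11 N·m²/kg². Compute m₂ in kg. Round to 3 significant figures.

27700 kg

From Newton's law of gravitation: m₂ = F·r²/(G·m₁).
F = 113 N; m₁ = 1.60×10^15 kg; r = 3.18 mi = 5118 m; G = 6.674×10^-11 N·m²/kg².
m₂ = 27716 kg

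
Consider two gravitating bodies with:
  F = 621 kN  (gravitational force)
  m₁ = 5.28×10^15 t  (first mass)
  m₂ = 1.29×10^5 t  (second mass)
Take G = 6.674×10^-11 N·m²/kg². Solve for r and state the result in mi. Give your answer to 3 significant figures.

Rearranging: r = √(G·m₁m₂/F).
F = 621 kN = 6.210×10^5 N; m₁ = 5.28×10^15 t = 5.280×10^18 kg; m₂ = 1.29×10^5 t = 1.290×10^8 kg; G = 6.674×10^-11 N·m²/kg².
r = 2.706×10^5 m
2.706×10^5 m × (1 mi / 1609 m) = 168.1 mi

168 mi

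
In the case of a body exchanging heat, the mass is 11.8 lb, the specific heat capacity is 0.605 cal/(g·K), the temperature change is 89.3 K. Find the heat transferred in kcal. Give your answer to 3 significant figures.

289 kcal

Directly: Q = mcΔT.
m = 11.8 lb = 5.352 kg; c = 0.605 cal/(g·K) = 2531 J/(kg·K); ΔT = 89.3 K.
Q = 1.210×10^6 J
1.210×10^6 J × (1 kcal / 4184 J) = 289.2 kcal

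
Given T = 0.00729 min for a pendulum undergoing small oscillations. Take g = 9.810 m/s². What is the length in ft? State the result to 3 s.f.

0.156 ft

Rearranging: L = g·(T/2π)².
T = 0.00729 min = 0.4374 s; g = 9.810 m/s².
L = 0.04754 m
0.04754 m × (1 ft / 0.3048 m) = 0.1560 ft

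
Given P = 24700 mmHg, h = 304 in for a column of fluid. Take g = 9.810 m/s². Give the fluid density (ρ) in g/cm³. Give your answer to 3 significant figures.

Rearranging P = ρ·g·h for ρ: ρ = P/(g·h).
P = 24700 mmHg = 3.293×10^6 Pa; h = 304 in = 7.722 m; g = 9.810 m/s².
ρ = 43473 kg/m³
43473 kg/m³ × (1 g/cm³ / 1000 kg/m³) = 43.47 g/cm³

43.5 g/cm³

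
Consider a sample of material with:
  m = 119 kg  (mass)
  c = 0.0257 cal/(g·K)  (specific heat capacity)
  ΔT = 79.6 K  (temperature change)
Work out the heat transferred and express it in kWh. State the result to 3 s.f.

Directly: Q = mcΔT.
m = 119 kg; c = 0.0257 cal/(g·K) = 107.5 J/(kg·K); ΔT = 79.6 K.
Q = 1.019×10^6 J
1.019×10^6 J × (1 kWh / 3.600×10^6 J) = 0.2829 kWh

0.283 kWh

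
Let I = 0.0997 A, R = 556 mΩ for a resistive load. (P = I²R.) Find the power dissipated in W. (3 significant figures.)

0.00553 W

Directly: P = I²R.
I = 0.0997 A; R = 556 mΩ = 0.5560 Ω.
P = 0.005527 W  (the unit combination reduces to kg·m²/s³ = W)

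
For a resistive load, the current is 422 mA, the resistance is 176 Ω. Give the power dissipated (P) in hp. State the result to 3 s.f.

Directly: P = I²R.
I = 422 mA = 0.4220 A; R = 176 Ω.
P = 31.34 W  (the unit combination reduces to kg·m²/s³ = W)
31.34 W × (1 hp / 745.7 W) = 0.04203 hp

0.0420 hp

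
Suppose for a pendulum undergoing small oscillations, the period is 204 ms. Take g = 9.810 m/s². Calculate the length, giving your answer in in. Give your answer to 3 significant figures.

Rearranging: L = g·(T/2π)².
T = 204 ms = 0.2040 s; g = 9.810 m/s².
L = 0.01034 m
0.01034 m × (1 in / 0.02540 m) = 0.4071 in

0.407 in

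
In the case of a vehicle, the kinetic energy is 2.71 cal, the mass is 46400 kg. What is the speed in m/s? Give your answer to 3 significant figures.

Solving KE = ½mv² for v: v = √(2·KE/m).
KE = 2.71 cal = 11.34 J; m = 46400 kg.
v = 0.02211 m/s

0.0221 m/s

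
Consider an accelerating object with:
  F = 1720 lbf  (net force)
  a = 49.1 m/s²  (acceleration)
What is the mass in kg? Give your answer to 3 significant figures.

156 kg

From Newton's second law: m = F/a.
F = 1720 lbf = 7651 N; a = 49.1 m/s².
m = 155.8 kg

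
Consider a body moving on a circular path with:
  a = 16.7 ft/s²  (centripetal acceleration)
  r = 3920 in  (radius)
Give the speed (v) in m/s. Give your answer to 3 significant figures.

22.5 m/s

Solving a = v²/r for v: v = √(a·r).
a = 16.7 ft/s² = 5.090 m/s²; r = 3920 in = 99.57 m.
v = 22.51 m/s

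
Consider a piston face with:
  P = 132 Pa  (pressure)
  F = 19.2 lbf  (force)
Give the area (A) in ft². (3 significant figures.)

6.96 ft²

Rearranging P = F/A for A: A = F/P.
P = 132 Pa; F = 19.2 lbf = 85.41 N.
A = 0.6470 m²
0.6470 m² × (1 ft² / 0.09290 m²) = 6.964 ft²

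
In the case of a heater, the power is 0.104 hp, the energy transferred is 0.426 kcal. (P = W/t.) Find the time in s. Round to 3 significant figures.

23.0 s

Rearranging P = W/t for t: t = W/P.
P = 0.104 hp = 77.55 W; W = 0.426 kcal = 1782 J.
t = 22.98 s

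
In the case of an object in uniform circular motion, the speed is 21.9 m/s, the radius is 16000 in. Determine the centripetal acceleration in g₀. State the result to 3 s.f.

0.120 g₀

Directly: a = v²/r.
v = 21.9 m/s; r = 16000 in = 406.4 m.
a = 1.180 m/s²
1.180 m/s² × (1 g₀ / 9.807 m/s²) = 0.1203 g₀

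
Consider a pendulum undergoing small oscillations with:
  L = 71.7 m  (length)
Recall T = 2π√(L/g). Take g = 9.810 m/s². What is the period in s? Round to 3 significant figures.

Directly: T = 2π√(L/g).
L = 71.7 m; g = 9.810 m/s².
T = 16.99 s

17.0 s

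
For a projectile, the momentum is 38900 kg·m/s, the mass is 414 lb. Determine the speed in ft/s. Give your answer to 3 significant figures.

Rearranging: v = p/m.
p = 38900 kg·m/s; m = 414 lb = 187.8 kg.
v = 207.1 m/s
207.1 m/s × (1 ft/s / 0.3048 m/s) = 679.6 ft/s

680 ft/s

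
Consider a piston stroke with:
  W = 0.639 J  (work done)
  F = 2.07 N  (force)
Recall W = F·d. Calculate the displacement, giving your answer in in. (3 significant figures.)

12.2 in

Rearranging: d = W/F.
W = 0.639 J; F = 2.07 N.
d = 0.3087 m
0.3087 m × (1 in / 0.02540 m) = 12.15 in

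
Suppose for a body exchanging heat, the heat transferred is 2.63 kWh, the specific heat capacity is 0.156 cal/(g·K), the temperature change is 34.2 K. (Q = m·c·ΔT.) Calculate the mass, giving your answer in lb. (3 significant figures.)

Rearranging Q = m·c·ΔT for m: m = Q/(c·ΔT).
Q = 2.63 kWh = 9.468×10^6 J; c = 0.156 cal/(g·K) = 652.7 J/(kg·K); ΔT = 34.2 K.
m = 424.1 kg
424.1 kg × (1 lb / 0.4536 kg) = 935.1 lb

935 lb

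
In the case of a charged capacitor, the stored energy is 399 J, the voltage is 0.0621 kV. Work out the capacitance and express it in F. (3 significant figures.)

Rearranging: C = 2E/V².
E = 399 J; V = 0.0621 kV = 62.10 V.
C = 0.2069 F

0.207 F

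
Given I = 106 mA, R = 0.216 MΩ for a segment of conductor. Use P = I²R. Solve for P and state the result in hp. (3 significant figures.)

P is given directly by: P = I²R.
I = 106 mA = 0.1060 A; R = 0.216 MΩ = 2.160×10^5 Ω.
P = 2427 W
2427 W × (1 hp / 745.7 W) = 3.255 hp

3.25 hp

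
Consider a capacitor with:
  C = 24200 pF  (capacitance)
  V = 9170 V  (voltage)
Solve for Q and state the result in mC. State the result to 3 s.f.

0.222 mC

Solving C = Q/V for Q: Q = CV.
C = 24200 pF = 2.420×10^-8 F; V = 9170 V.
Q = 2.219×10^-4 C
2.219×10^-4 C × (1 mC / 0.001000 C) = 0.2219 mC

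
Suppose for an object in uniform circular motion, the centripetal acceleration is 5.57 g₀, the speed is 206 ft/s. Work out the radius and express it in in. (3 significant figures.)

Solving a = v²/r for r: r = v²/a.
a = 5.57 g₀ = 54.62 m/s²; v = 206 ft/s = 62.79 m/s.
r = 72.18 m
72.18 m × (1 in / 0.02540 m) = 2842 in

2840 in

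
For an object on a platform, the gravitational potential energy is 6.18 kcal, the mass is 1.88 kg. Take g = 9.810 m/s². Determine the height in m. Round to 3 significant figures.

Rearranging PE = m·g·h for h: h = PE/(m·g).
PE = 6.18 kcal = 25857 J; m = 1.88 kg; g = 9.810 m/s².
h = 1402 m

1400 m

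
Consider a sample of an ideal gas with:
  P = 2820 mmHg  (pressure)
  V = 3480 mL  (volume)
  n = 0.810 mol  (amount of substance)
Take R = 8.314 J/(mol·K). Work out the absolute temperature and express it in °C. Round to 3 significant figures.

Rearranging PV = nRT for T: T = PV/(nR).
P = 2820 mmHg = 3.760×10^5 Pa; V = 3480 mL = 0.003480 m³; n = 0.810 mol; R = 8.314 J/(mol·K).
T = 194.3 K
194.3 K − 273.15 = -78.87 °C

-78.9 °C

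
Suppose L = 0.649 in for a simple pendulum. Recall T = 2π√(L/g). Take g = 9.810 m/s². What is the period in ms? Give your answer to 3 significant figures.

T is given directly by: T = 2π√(L/g).
L = 0.649 in = 0.01648 m; g = 9.810 m/s².
T = 0.2576 s
0.2576 s × (1 ms / 0.001000 s) = 257.6 ms

258 ms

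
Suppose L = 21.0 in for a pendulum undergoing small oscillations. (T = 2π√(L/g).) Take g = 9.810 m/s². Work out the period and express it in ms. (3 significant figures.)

T is given directly by: T = 2π√(L/g).
L = 21.0 in = 0.5334 m; g = 9.810 m/s².
T = 1.465 s
1.465 s × (1 ms / 0.001000 s) = 1465 ms

1470 ms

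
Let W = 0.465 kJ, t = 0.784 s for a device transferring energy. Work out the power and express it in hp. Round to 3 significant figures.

0.795 hp

P is given directly by: P = W/t.
W = 0.465 kJ = 465.0 J; t = 0.784 s.
P = 593.1 W  (the unit combination reduces to kg·m²/s³ = W)
593.1 W × (1 hp / 745.7 W) = 0.7954 hp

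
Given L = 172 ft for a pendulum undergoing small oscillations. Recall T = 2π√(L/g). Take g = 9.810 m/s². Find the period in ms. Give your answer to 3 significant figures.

Directly: T = 2π√(L/g).
L = 172 ft = 52.43 m; g = 9.810 m/s².
T = 14.53 s
14.53 s × (1 ms / 0.001000 s) = 14525 ms

14500 ms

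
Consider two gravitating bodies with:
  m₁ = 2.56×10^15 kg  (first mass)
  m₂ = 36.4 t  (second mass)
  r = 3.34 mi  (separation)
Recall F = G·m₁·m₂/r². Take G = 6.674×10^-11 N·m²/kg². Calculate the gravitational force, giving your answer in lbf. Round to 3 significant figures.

From Newton's law of gravitation: F = Gm₁m₂/r².
m₁ = 2.56×10^15 kg; m₂ = 36.4 t = 36400 kg; r = 3.34 mi = 5375 m; G = 6.674×10^-11 N·m²/kg².
F = 215.2 N  (the unit combination reduces to kg·m/s² = N)
215.2 N × (1 lbf / 4.448 N) = 48.39 lbf

48.4 lbf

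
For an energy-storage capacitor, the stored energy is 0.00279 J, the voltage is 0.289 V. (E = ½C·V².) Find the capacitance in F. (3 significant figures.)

Solving E = ½C·V² for C: C = 2E/V².
E = 0.00279 J; V = 0.289 V.
C = 0.06681 F

0.0668 F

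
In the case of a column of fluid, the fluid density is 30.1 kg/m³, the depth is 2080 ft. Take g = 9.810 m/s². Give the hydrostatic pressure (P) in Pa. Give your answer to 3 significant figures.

1.87×10^5 Pa

Directly: P = ρgh.
ρ = 30.1 kg/m³; h = 2080 ft = 634.0 m; g = 9.810 m/s².
P = 1.872×10^5 Pa  (the unit combination reduces to kg/(m·s²) = Pa)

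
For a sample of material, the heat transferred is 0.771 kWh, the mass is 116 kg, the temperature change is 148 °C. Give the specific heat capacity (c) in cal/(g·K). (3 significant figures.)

0.0386 cal/(g·K)

Rearranging: c = Q/(m·ΔT).
Q = 0.771 kWh = 2.776×10^6 J; m = 116 kg; ΔT = 148 °C = 148.0 K.
c = 161.7 J/(kg·K)
161.7 J/(kg·K) × (1 cal/(g·K) / 4184 J/(kg·K)) = 0.03864 cal/(g·K)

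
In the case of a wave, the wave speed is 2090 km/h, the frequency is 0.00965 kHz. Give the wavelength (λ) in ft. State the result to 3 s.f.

Solving v = f·λ for λ: λ = v/f.
v = 2090 km/h = 580.6 m/s; f = 0.00965 kHz = 9.650 Hz.
λ = 60.16 m
60.16 m × (1 ft / 0.3048 m) = 197.4 ft

197 ft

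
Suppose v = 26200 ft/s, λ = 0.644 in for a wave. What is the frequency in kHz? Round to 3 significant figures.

488 kHz

Solving v = f·λ for f: f = v/λ.
v = 26200 ft/s = 7986 m/s; λ = 0.644 in = 0.01636 m.
f = 4.882×10^5 Hz
4.882×10^5 Hz × (1 kHz / 1000 Hz) = 488.2 kHz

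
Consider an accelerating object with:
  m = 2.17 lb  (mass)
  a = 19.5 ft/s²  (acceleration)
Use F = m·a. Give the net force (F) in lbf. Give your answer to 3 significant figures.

Directly: F = m·a.
m = 2.17 lb = 0.9843 kg; a = 19.5 ft/s² = 5.944 m/s².
F = 5.850 N
5.850 N × (1 lbf / 4.448 N) = 1.315 lbf

1.32 lbf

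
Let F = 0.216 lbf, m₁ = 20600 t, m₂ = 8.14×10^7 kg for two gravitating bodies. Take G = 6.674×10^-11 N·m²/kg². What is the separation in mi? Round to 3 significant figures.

Rearranging: r = √(G·m₁m₂/F).
F = 0.216 lbf = 0.9608 N; m₁ = 20600 t = 2.060×10^7 kg; m₂ = 8.14×10^7 kg; G = 6.674×10^-11 N·m²/kg².
r = 341.3 m
341.3 m × (1 mi / 1609 m) = 0.2121 mi

0.212 mi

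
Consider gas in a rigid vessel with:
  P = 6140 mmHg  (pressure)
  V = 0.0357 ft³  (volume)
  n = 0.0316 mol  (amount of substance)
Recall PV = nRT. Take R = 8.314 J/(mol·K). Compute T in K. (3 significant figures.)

3150 K

Rearranging PV = nRT for T: T = PV/(nR).
P = 6140 mmHg = 8.186×10^5 Pa; V = 0.0357 ft³ = 0.001011 m³; n = 0.0316 mol; R = 8.314 J/(mol·K).
T = 3150 K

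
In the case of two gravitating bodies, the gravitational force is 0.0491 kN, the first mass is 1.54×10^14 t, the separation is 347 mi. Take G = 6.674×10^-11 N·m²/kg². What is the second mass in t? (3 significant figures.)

1490 t

From Newton's law of gravitation: m₂ = F·r²/(G·m₁).
F = 0.0491 kN = 49.10 N; m₁ = 1.54×10^14 t = 1.540×10^17 kg; r = 347 mi = 5.584×10^5 m; G = 6.674×10^-11 N·m²/kg².
m₂ = 1.490×10^6 kg
1.490×10^6 kg × (1 t / 1000 kg) = 1490 t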